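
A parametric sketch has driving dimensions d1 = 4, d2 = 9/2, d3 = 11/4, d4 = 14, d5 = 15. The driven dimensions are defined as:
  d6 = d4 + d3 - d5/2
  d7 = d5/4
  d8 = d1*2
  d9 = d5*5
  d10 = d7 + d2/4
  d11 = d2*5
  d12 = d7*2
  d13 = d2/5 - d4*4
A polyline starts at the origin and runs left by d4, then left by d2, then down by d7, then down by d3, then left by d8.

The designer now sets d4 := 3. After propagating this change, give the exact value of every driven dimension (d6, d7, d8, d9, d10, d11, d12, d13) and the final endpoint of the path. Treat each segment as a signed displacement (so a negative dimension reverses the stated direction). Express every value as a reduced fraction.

Apply edit: d4 := 3
  d6 = d4 + d3 - d5/2 = -7/4
  d7 = d5/4 = 15/4
  d8 = d1*2 = 8
  d9 = d5*5 = 75
  d10 = d7 + d2/4 = 39/8
  d11 = d2*5 = 45/2
  d12 = d7*2 = 15/2
  d13 = d2/5 - d4*4 = -111/10
Walk from origin (0, 0):
  seg 1: left by d4 = 3 → (-3, 0)
  seg 2: left by d2 = 9/2 → (-15/2, 0)
  seg 3: down by d7 = 15/4 → (-15/2, -15/4)
  seg 4: down by d3 = 11/4 → (-15/2, -13/2)
  seg 5: left by d8 = 8 → (-31/2, -13/2)

d6 = -7/4
d7 = 15/4
d8 = 8
d9 = 75
d10 = 39/8
d11 = 45/2
d12 = 15/2
d13 = -111/10
endpoint = (-31/2, -13/2)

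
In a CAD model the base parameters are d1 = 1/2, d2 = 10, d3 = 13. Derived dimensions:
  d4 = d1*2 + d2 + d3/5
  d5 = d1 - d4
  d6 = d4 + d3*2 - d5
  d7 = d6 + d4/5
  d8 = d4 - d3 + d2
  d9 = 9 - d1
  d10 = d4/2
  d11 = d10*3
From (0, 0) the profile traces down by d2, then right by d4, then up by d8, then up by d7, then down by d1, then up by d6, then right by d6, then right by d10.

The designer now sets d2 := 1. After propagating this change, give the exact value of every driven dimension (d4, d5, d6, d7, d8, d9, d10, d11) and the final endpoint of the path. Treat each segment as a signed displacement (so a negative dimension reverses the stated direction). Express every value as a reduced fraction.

d4 = 23/5
d5 = -41/10
d6 = 347/10
d7 = 1781/50
d8 = -37/5
d9 = 17/2
d10 = 23/10
d11 = 69/10
endpoint = (208/5, 3071/50)

Apply edit: d2 := 1
  d4 = d1*2 + d2 + d3/5 = 23/5
  d5 = d1 - d4 = -41/10
  d6 = d4 + d3*2 - d5 = 347/10
  d7 = d6 + d4/5 = 1781/50
  d8 = d4 - d3 + d2 = -37/5
  d9 = 9 - d1 = 17/2
  d10 = d4/2 = 23/10
  d11 = d10*3 = 69/10
Walk from origin (0, 0):
  seg 1: down by d2 = 1 → (0, -1)
  seg 2: right by d4 = 23/5 → (23/5, -1)
  seg 3: up by d8 = -37/5 → (23/5, -42/5)
  seg 4: up by d7 = 1781/50 → (23/5, 1361/50)
  seg 5: down by d1 = 1/2 → (23/5, 668/25)
  seg 6: up by d6 = 347/10 → (23/5, 3071/50)
  seg 7: right by d6 = 347/10 → (393/10, 3071/50)
  seg 8: right by d10 = 23/10 → (208/5, 3071/50)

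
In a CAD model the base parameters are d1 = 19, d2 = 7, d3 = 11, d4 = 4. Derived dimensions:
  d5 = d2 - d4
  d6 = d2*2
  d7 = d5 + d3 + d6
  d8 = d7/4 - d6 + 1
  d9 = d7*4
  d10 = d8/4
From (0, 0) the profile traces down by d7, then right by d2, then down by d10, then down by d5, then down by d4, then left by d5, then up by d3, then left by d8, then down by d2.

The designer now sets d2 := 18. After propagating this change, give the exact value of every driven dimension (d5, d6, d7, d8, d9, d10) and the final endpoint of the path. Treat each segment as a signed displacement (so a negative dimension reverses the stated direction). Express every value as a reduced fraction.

Apply edit: d2 := 18
  d5 = d2 - d4 = 14
  d6 = d2*2 = 36
  d7 = d5 + d3 + d6 = 61
  d8 = d7/4 - d6 + 1 = -79/4
  d9 = d7*4 = 244
  d10 = d8/4 = -79/16
Walk from origin (0, 0):
  seg 1: down by d7 = 61 → (0, -61)
  seg 2: right by d2 = 18 → (18, -61)
  seg 3: down by d10 = -79/16 → (18, -897/16)
  seg 4: down by d5 = 14 → (18, -1121/16)
  seg 5: down by d4 = 4 → (18, -1185/16)
  seg 6: left by d5 = 14 → (4, -1185/16)
  seg 7: up by d3 = 11 → (4, -1009/16)
  seg 8: left by d8 = -79/4 → (95/4, -1009/16)
  seg 9: down by d2 = 18 → (95/4, -1297/16)

d5 = 14
d6 = 36
d7 = 61
d8 = -79/4
d9 = 244
d10 = -79/16
endpoint = (95/4, -1297/16)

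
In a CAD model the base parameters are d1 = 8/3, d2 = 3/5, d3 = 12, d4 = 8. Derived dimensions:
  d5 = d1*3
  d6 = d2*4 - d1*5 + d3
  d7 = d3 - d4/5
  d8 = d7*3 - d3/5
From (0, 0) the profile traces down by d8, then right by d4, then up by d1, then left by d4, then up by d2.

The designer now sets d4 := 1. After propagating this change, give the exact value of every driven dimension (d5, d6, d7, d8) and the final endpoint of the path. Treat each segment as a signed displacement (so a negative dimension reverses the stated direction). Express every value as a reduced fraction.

Apply edit: d4 := 1
  d5 = d1*3 = 8
  d6 = d2*4 - d1*5 + d3 = 16/15
  d7 = d3 - d4/5 = 59/5
  d8 = d7*3 - d3/5 = 33
Walk from origin (0, 0):
  seg 1: down by d8 = 33 → (0, -33)
  seg 2: right by d4 = 1 → (1, -33)
  seg 3: up by d1 = 8/3 → (1, -91/3)
  seg 4: left by d4 = 1 → (0, -91/3)
  seg 5: up by d2 = 3/5 → (0, -446/15)

d5 = 8
d6 = 16/15
d7 = 59/5
d8 = 33
endpoint = (0, -446/15)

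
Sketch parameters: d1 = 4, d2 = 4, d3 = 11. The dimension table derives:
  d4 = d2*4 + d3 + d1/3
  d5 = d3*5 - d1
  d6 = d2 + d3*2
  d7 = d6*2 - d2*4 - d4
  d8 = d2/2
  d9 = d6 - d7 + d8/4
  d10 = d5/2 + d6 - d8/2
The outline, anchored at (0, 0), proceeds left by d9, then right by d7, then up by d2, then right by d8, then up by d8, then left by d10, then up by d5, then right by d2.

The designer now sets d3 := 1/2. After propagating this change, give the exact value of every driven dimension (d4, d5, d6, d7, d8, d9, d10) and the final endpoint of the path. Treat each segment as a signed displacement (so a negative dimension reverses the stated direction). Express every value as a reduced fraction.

d4 = 107/6
d5 = -3/2
d6 = 5
d7 = -143/6
d8 = 2
d9 = 88/3
d10 = 13/4
endpoint = (-605/12, 9/2)

Apply edit: d3 := 1/2
  d4 = d2*4 + d3 + d1/3 = 107/6
  d5 = d3*5 - d1 = -3/2
  d6 = d2 + d3*2 = 5
  d7 = d6*2 - d2*4 - d4 = -143/6
  d8 = d2/2 = 2
  d9 = d6 - d7 + d8/4 = 88/3
  d10 = d5/2 + d6 - d8/2 = 13/4
Walk from origin (0, 0):
  seg 1: left by d9 = 88/3 → (-88/3, 0)
  seg 2: right by d7 = -143/6 → (-319/6, 0)
  seg 3: up by d2 = 4 → (-319/6, 4)
  seg 4: right by d8 = 2 → (-307/6, 4)
  seg 5: up by d8 = 2 → (-307/6, 6)
  seg 6: left by d10 = 13/4 → (-653/12, 6)
  seg 7: up by d5 = -3/2 → (-653/12, 9/2)
  seg 8: right by d2 = 4 → (-605/12, 9/2)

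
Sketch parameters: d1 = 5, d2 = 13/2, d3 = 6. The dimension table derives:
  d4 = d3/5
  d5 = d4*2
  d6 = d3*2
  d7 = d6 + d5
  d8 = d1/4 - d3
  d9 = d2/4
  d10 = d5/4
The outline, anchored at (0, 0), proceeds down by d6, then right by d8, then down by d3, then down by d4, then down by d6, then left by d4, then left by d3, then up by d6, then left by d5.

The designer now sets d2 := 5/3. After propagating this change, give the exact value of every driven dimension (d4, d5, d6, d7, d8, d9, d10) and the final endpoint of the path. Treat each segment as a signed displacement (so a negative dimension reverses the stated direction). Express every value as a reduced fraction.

d4 = 6/5
d5 = 12/5
d6 = 12
d7 = 72/5
d8 = -19/4
d9 = 5/12
d10 = 3/5
endpoint = (-287/20, -96/5)

Apply edit: d2 := 5/3
  d4 = d3/5 = 6/5
  d5 = d4*2 = 12/5
  d6 = d3*2 = 12
  d7 = d6 + d5 = 72/5
  d8 = d1/4 - d3 = -19/4
  d9 = d2/4 = 5/12
  d10 = d5/4 = 3/5
Walk from origin (0, 0):
  seg 1: down by d6 = 12 → (0, -12)
  seg 2: right by d8 = -19/4 → (-19/4, -12)
  seg 3: down by d3 = 6 → (-19/4, -18)
  seg 4: down by d4 = 6/5 → (-19/4, -96/5)
  seg 5: down by d6 = 12 → (-19/4, -156/5)
  seg 6: left by d4 = 6/5 → (-119/20, -156/5)
  seg 7: left by d3 = 6 → (-239/20, -156/5)
  seg 8: up by d6 = 12 → (-239/20, -96/5)
  seg 9: left by d5 = 12/5 → (-287/20, -96/5)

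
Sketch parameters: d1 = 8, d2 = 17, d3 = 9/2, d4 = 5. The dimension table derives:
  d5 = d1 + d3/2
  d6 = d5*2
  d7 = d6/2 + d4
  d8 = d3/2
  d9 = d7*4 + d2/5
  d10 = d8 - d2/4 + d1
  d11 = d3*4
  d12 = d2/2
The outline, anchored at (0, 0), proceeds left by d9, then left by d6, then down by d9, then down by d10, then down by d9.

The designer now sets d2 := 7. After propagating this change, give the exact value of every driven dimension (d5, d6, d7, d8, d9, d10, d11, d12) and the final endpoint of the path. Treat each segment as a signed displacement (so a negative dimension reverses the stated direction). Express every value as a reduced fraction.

d5 = 41/4
d6 = 41/2
d7 = 61/4
d8 = 9/4
d9 = 312/5
d10 = 17/2
d11 = 18
d12 = 7/2
endpoint = (-829/10, -1333/10)

Apply edit: d2 := 7
  d5 = d1 + d3/2 = 41/4
  d6 = d5*2 = 41/2
  d7 = d6/2 + d4 = 61/4
  d8 = d3/2 = 9/4
  d9 = d7*4 + d2/5 = 312/5
  d10 = d8 - d2/4 + d1 = 17/2
  d11 = d3*4 = 18
  d12 = d2/2 = 7/2
Walk from origin (0, 0):
  seg 1: left by d9 = 312/5 → (-312/5, 0)
  seg 2: left by d6 = 41/2 → (-829/10, 0)
  seg 3: down by d9 = 312/5 → (-829/10, -312/5)
  seg 4: down by d10 = 17/2 → (-829/10, -709/10)
  seg 5: down by d9 = 312/5 → (-829/10, -1333/10)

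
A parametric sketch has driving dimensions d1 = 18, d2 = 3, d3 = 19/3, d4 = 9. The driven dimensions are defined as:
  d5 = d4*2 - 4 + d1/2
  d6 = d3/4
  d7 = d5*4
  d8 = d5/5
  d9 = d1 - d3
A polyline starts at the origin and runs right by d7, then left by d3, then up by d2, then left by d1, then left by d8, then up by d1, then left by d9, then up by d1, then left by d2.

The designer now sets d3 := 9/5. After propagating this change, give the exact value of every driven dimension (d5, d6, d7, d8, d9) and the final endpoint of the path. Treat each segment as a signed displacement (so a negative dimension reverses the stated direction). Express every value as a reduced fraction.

Apply edit: d3 := 9/5
  d5 = d4*2 - 4 + d1/2 = 23
  d6 = d3/4 = 9/20
  d7 = d5*4 = 92
  d8 = d5/5 = 23/5
  d9 = d1 - d3 = 81/5
Walk from origin (0, 0):
  seg 1: right by d7 = 92 → (92, 0)
  seg 2: left by d3 = 9/5 → (451/5, 0)
  seg 3: up by d2 = 3 → (451/5, 3)
  seg 4: left by d1 = 18 → (361/5, 3)
  seg 5: left by d8 = 23/5 → (338/5, 3)
  seg 6: up by d1 = 18 → (338/5, 21)
  seg 7: left by d9 = 81/5 → (257/5, 21)
  seg 8: up by d1 = 18 → (257/5, 39)
  seg 9: left by d2 = 3 → (242/5, 39)

d5 = 23
d6 = 9/20
d7 = 92
d8 = 23/5
d9 = 81/5
endpoint = (242/5, 39)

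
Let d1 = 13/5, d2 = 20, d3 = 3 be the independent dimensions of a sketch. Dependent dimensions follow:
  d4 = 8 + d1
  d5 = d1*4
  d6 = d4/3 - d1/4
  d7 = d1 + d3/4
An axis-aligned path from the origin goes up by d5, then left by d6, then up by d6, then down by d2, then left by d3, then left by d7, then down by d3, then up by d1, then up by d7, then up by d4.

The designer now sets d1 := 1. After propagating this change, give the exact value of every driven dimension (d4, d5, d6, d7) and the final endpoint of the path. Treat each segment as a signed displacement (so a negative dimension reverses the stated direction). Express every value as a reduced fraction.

Apply edit: d1 := 1
  d4 = 8 + d1 = 9
  d5 = d1*4 = 4
  d6 = d4/3 - d1/4 = 11/4
  d7 = d1 + d3/4 = 7/4
Walk from origin (0, 0):
  seg 1: up by d5 = 4 → (0, 4)
  seg 2: left by d6 = 11/4 → (-11/4, 4)
  seg 3: up by d6 = 11/4 → (-11/4, 27/4)
  seg 4: down by d2 = 20 → (-11/4, -53/4)
  seg 5: left by d3 = 3 → (-23/4, -53/4)
  seg 6: left by d7 = 7/4 → (-15/2, -53/4)
  seg 7: down by d3 = 3 → (-15/2, -65/4)
  seg 8: up by d1 = 1 → (-15/2, -61/4)
  seg 9: up by d7 = 7/4 → (-15/2, -27/2)
  seg 10: up by d4 = 9 → (-15/2, -9/2)

d4 = 9
d5 = 4
d6 = 11/4
d7 = 7/4
endpoint = (-15/2, -9/2)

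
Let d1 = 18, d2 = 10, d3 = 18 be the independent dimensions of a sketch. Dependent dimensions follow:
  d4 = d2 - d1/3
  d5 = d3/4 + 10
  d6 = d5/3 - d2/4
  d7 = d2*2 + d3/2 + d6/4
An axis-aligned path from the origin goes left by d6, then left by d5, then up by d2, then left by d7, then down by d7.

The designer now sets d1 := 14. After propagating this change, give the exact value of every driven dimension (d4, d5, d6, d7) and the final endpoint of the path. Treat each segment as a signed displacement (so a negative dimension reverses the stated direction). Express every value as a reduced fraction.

d4 = 16/3
d5 = 29/2
d6 = 7/3
d7 = 355/12
endpoint = (-557/12, -235/12)

Apply edit: d1 := 14
  d4 = d2 - d1/3 = 16/3
  d5 = d3/4 + 10 = 29/2
  d6 = d5/3 - d2/4 = 7/3
  d7 = d2*2 + d3/2 + d6/4 = 355/12
Walk from origin (0, 0):
  seg 1: left by d6 = 7/3 → (-7/3, 0)
  seg 2: left by d5 = 29/2 → (-101/6, 0)
  seg 3: up by d2 = 10 → (-101/6, 10)
  seg 4: left by d7 = 355/12 → (-557/12, 10)
  seg 5: down by d7 = 355/12 → (-557/12, -235/12)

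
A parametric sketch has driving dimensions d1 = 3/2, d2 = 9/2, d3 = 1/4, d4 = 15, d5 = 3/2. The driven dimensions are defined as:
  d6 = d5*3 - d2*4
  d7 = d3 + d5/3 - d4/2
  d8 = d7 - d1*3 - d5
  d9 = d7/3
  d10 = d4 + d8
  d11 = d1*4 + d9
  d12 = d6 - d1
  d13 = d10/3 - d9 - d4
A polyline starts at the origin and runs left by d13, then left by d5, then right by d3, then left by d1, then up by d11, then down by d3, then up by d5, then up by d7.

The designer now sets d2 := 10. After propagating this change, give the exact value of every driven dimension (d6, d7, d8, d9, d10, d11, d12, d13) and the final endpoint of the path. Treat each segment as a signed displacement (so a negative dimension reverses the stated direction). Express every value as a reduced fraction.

d6 = -71/2
d7 = -27/4
d8 = -51/4
d9 = -9/4
d10 = 9/4
d11 = 15/4
d12 = -37
d13 = -12
endpoint = (37/4, -7/4)

Apply edit: d2 := 10
  d6 = d5*3 - d2*4 = -71/2
  d7 = d3 + d5/3 - d4/2 = -27/4
  d8 = d7 - d1*3 - d5 = -51/4
  d9 = d7/3 = -9/4
  d10 = d4 + d8 = 9/4
  d11 = d1*4 + d9 = 15/4
  d12 = d6 - d1 = -37
  d13 = d10/3 - d9 - d4 = -12
Walk from origin (0, 0):
  seg 1: left by d13 = -12 → (12, 0)
  seg 2: left by d5 = 3/2 → (21/2, 0)
  seg 3: right by d3 = 1/4 → (43/4, 0)
  seg 4: left by d1 = 3/2 → (37/4, 0)
  seg 5: up by d11 = 15/4 → (37/4, 15/4)
  seg 6: down by d3 = 1/4 → (37/4, 7/2)
  seg 7: up by d5 = 3/2 → (37/4, 5)
  seg 8: up by d7 = -27/4 → (37/4, -7/4)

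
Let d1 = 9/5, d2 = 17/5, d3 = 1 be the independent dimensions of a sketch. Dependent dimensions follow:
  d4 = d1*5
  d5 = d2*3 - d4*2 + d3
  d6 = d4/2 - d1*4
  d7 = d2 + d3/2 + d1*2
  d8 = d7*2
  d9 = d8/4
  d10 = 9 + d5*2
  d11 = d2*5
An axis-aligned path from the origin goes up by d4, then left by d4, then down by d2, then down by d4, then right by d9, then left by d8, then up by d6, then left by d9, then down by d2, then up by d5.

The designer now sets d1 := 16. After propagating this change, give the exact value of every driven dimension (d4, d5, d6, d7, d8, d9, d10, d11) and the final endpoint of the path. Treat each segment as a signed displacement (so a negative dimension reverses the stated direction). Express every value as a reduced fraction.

Apply edit: d1 := 16
  d4 = d1*5 = 80
  d5 = d2*3 - d4*2 + d3 = -744/5
  d6 = d4/2 - d1*4 = -24
  d7 = d2 + d3/2 + d1*2 = 359/10
  d8 = d7*2 = 359/5
  d9 = d8/4 = 359/20
  d10 = 9 + d5*2 = -1443/5
  d11 = d2*5 = 17
Walk from origin (0, 0):
  seg 1: up by d4 = 80 → (0, 80)
  seg 2: left by d4 = 80 → (-80, 80)
  seg 3: down by d2 = 17/5 → (-80, 383/5)
  seg 4: down by d4 = 80 → (-80, -17/5)
  seg 5: right by d9 = 359/20 → (-1241/20, -17/5)
  seg 6: left by d8 = 359/5 → (-2677/20, -17/5)
  seg 7: up by d6 = -24 → (-2677/20, -137/5)
  seg 8: left by d9 = 359/20 → (-759/5, -137/5)
  seg 9: down by d2 = 17/5 → (-759/5, -154/5)
  seg 10: up by d5 = -744/5 → (-759/5, -898/5)

d4 = 80
d5 = -744/5
d6 = -24
d7 = 359/10
d8 = 359/5
d9 = 359/20
d10 = -1443/5
d11 = 17
endpoint = (-759/5, -898/5)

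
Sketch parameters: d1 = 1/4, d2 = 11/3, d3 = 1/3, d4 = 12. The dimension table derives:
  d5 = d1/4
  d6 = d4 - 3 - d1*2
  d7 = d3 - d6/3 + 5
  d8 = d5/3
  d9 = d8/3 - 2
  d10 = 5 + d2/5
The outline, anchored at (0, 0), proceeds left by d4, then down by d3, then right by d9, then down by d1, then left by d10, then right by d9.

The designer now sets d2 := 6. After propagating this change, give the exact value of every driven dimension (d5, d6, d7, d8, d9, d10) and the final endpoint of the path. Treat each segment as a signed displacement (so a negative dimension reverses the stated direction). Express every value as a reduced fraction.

d5 = 1/16
d6 = 17/2
d7 = 5/2
d8 = 1/48
d9 = -287/144
d10 = 31/5
endpoint = (-7987/360, -7/12)

Apply edit: d2 := 6
  d5 = d1/4 = 1/16
  d6 = d4 - 3 - d1*2 = 17/2
  d7 = d3 - d6/3 + 5 = 5/2
  d8 = d5/3 = 1/48
  d9 = d8/3 - 2 = -287/144
  d10 = 5 + d2/5 = 31/5
Walk from origin (0, 0):
  seg 1: left by d4 = 12 → (-12, 0)
  seg 2: down by d3 = 1/3 → (-12, -1/3)
  seg 3: right by d9 = -287/144 → (-2015/144, -1/3)
  seg 4: down by d1 = 1/4 → (-2015/144, -7/12)
  seg 5: left by d10 = 31/5 → (-14539/720, -7/12)
  seg 6: right by d9 = -287/144 → (-7987/360, -7/12)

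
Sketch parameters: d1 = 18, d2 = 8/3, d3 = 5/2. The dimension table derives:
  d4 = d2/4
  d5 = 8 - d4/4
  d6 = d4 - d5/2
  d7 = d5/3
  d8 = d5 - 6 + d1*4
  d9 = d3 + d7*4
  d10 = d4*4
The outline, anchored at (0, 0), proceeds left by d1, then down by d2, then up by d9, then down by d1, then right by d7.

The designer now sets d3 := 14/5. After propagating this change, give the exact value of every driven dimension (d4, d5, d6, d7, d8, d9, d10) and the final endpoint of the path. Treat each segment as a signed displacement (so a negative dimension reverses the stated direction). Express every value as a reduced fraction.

d4 = 2/3
d5 = 47/6
d6 = -13/4
d7 = 47/18
d8 = 443/6
d9 = 596/45
d10 = 8/3
endpoint = (-277/18, -334/45)

Apply edit: d3 := 14/5
  d4 = d2/4 = 2/3
  d5 = 8 - d4/4 = 47/6
  d6 = d4 - d5/2 = -13/4
  d7 = d5/3 = 47/18
  d8 = d5 - 6 + d1*4 = 443/6
  d9 = d3 + d7*4 = 596/45
  d10 = d4*4 = 8/3
Walk from origin (0, 0):
  seg 1: left by d1 = 18 → (-18, 0)
  seg 2: down by d2 = 8/3 → (-18, -8/3)
  seg 3: up by d9 = 596/45 → (-18, 476/45)
  seg 4: down by d1 = 18 → (-18, -334/45)
  seg 5: right by d7 = 47/18 → (-277/18, -334/45)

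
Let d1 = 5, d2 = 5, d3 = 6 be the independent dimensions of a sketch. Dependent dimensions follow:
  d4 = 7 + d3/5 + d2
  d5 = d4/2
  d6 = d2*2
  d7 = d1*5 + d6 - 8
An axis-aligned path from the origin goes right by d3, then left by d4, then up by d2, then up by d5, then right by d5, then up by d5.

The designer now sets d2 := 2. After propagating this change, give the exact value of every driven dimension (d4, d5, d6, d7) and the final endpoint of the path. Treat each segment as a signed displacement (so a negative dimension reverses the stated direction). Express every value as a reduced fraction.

d4 = 51/5
d5 = 51/10
d6 = 4
d7 = 21
endpoint = (9/10, 61/5)

Apply edit: d2 := 2
  d4 = 7 + d3/5 + d2 = 51/5
  d5 = d4/2 = 51/10
  d6 = d2*2 = 4
  d7 = d1*5 + d6 - 8 = 21
Walk from origin (0, 0):
  seg 1: right by d3 = 6 → (6, 0)
  seg 2: left by d4 = 51/5 → (-21/5, 0)
  seg 3: up by d2 = 2 → (-21/5, 2)
  seg 4: up by d5 = 51/10 → (-21/5, 71/10)
  seg 5: right by d5 = 51/10 → (9/10, 71/10)
  seg 6: up by d5 = 51/10 → (9/10, 61/5)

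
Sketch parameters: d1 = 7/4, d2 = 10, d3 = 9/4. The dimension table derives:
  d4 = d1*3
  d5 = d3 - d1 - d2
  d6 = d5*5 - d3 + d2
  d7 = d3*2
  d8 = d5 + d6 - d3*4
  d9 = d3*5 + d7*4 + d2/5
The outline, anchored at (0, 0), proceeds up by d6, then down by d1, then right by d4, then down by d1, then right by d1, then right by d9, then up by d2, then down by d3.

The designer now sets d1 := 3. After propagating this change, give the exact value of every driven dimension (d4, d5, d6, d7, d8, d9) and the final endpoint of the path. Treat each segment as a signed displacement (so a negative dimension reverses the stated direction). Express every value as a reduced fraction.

Apply edit: d1 := 3
  d4 = d1*3 = 9
  d5 = d3 - d1 - d2 = -43/4
  d6 = d5*5 - d3 + d2 = -46
  d7 = d3*2 = 9/2
  d8 = d5 + d6 - d3*4 = -263/4
  d9 = d3*5 + d7*4 + d2/5 = 125/4
Walk from origin (0, 0):
  seg 1: up by d6 = -46 → (0, -46)
  seg 2: down by d1 = 3 → (0, -49)
  seg 3: right by d4 = 9 → (9, -49)
  seg 4: down by d1 = 3 → (9, -52)
  seg 5: right by d1 = 3 → (12, -52)
  seg 6: right by d9 = 125/4 → (173/4, -52)
  seg 7: up by d2 = 10 → (173/4, -42)
  seg 8: down by d3 = 9/4 → (173/4, -177/4)

d4 = 9
d5 = -43/4
d6 = -46
d7 = 9/2
d8 = -263/4
d9 = 125/4
endpoint = (173/4, -177/4)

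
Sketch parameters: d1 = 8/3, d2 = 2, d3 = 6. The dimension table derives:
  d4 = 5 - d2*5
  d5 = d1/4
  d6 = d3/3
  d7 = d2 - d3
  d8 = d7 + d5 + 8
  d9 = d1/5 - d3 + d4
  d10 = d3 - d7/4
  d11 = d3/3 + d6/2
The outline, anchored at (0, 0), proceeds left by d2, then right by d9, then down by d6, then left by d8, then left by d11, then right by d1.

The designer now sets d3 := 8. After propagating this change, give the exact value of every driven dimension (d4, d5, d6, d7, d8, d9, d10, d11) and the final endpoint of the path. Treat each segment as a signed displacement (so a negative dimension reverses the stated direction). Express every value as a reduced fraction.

d4 = -5
d5 = 2/3
d6 = 8/3
d7 = -6
d8 = 8/3
d9 = -187/15
d10 = 19/2
d11 = 4
endpoint = (-277/15, -8/3)

Apply edit: d3 := 8
  d4 = 5 - d2*5 = -5
  d5 = d1/4 = 2/3
  d6 = d3/3 = 8/3
  d7 = d2 - d3 = -6
  d8 = d7 + d5 + 8 = 8/3
  d9 = d1/5 - d3 + d4 = -187/15
  d10 = d3 - d7/4 = 19/2
  d11 = d3/3 + d6/2 = 4
Walk from origin (0, 0):
  seg 1: left by d2 = 2 → (-2, 0)
  seg 2: right by d9 = -187/15 → (-217/15, 0)
  seg 3: down by d6 = 8/3 → (-217/15, -8/3)
  seg 4: left by d8 = 8/3 → (-257/15, -8/3)
  seg 5: left by d11 = 4 → (-317/15, -8/3)
  seg 6: right by d1 = 8/3 → (-277/15, -8/3)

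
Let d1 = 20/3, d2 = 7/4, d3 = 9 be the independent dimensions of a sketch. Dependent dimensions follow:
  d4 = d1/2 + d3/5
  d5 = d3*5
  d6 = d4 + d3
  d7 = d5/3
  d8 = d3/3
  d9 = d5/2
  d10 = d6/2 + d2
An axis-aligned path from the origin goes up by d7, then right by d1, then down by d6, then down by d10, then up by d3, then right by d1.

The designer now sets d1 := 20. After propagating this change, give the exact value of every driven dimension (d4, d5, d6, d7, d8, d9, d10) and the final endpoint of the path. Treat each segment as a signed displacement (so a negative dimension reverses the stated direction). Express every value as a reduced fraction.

d4 = 59/5
d5 = 45
d6 = 104/5
d7 = 15
d8 = 3
d9 = 45/2
d10 = 243/20
endpoint = (40, -179/20)

Apply edit: d1 := 20
  d4 = d1/2 + d3/5 = 59/5
  d5 = d3*5 = 45
  d6 = d4 + d3 = 104/5
  d7 = d5/3 = 15
  d8 = d3/3 = 3
  d9 = d5/2 = 45/2
  d10 = d6/2 + d2 = 243/20
Walk from origin (0, 0):
  seg 1: up by d7 = 15 → (0, 15)
  seg 2: right by d1 = 20 → (20, 15)
  seg 3: down by d6 = 104/5 → (20, -29/5)
  seg 4: down by d10 = 243/20 → (20, -359/20)
  seg 5: up by d3 = 9 → (20, -179/20)
  seg 6: right by d1 = 20 → (40, -179/20)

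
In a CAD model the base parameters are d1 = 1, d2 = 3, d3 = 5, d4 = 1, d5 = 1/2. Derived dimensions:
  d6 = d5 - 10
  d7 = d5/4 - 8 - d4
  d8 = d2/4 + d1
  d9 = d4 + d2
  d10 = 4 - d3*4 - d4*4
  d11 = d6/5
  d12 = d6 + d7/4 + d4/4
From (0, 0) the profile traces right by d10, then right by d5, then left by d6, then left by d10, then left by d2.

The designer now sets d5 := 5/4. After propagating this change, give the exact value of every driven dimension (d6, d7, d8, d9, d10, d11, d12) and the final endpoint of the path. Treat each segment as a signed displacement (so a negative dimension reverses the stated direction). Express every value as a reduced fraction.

d6 = -35/4
d7 = -139/16
d8 = 7/4
d9 = 4
d10 = -20
d11 = -7/4
d12 = -683/64
endpoint = (7, 0)

Apply edit: d5 := 5/4
  d6 = d5 - 10 = -35/4
  d7 = d5/4 - 8 - d4 = -139/16
  d8 = d2/4 + d1 = 7/4
  d9 = d4 + d2 = 4
  d10 = 4 - d3*4 - d4*4 = -20
  d11 = d6/5 = -7/4
  d12 = d6 + d7/4 + d4/4 = -683/64
Walk from origin (0, 0):
  seg 1: right by d10 = -20 → (-20, 0)
  seg 2: right by d5 = 5/4 → (-75/4, 0)
  seg 3: left by d6 = -35/4 → (-10, 0)
  seg 4: left by d10 = -20 → (10, 0)
  seg 5: left by d2 = 3 → (7, 0)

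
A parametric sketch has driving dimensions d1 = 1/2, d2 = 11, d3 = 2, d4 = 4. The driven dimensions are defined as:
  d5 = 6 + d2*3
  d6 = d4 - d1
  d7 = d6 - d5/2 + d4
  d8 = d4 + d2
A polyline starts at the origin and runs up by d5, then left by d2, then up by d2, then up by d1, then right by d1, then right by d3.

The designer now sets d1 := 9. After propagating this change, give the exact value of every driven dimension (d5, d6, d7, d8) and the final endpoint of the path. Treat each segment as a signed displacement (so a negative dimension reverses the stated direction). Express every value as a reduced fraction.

Apply edit: d1 := 9
  d5 = 6 + d2*3 = 39
  d6 = d4 - d1 = -5
  d7 = d6 - d5/2 + d4 = -41/2
  d8 = d4 + d2 = 15
Walk from origin (0, 0):
  seg 1: up by d5 = 39 → (0, 39)
  seg 2: left by d2 = 11 → (-11, 39)
  seg 3: up by d2 = 11 → (-11, 50)
  seg 4: up by d1 = 9 → (-11, 59)
  seg 5: right by d1 = 9 → (-2, 59)
  seg 6: right by d3 = 2 → (0, 59)

d5 = 39
d6 = -5
d7 = -41/2
d8 = 15
endpoint = (0, 59)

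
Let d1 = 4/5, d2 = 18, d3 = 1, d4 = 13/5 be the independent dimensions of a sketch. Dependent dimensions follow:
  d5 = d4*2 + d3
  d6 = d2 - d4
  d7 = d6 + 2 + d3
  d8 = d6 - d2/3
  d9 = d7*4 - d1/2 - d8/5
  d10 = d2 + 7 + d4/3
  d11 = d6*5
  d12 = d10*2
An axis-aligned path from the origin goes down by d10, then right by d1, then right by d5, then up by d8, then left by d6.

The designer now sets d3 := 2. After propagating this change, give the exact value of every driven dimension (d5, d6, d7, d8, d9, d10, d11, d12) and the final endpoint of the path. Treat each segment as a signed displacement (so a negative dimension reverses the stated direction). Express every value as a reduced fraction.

d5 = 36/5
d6 = 77/5
d7 = 97/5
d8 = 47/5
d9 = 1883/25
d10 = 388/15
d11 = 77
d12 = 776/15
endpoint = (-37/5, -247/15)

Apply edit: d3 := 2
  d5 = d4*2 + d3 = 36/5
  d6 = d2 - d4 = 77/5
  d7 = d6 + 2 + d3 = 97/5
  d8 = d6 - d2/3 = 47/5
  d9 = d7*4 - d1/2 - d8/5 = 1883/25
  d10 = d2 + 7 + d4/3 = 388/15
  d11 = d6*5 = 77
  d12 = d10*2 = 776/15
Walk from origin (0, 0):
  seg 1: down by d10 = 388/15 → (0, -388/15)
  seg 2: right by d1 = 4/5 → (4/5, -388/15)
  seg 3: right by d5 = 36/5 → (8, -388/15)
  seg 4: up by d8 = 47/5 → (8, -247/15)
  seg 5: left by d6 = 77/5 → (-37/5, -247/15)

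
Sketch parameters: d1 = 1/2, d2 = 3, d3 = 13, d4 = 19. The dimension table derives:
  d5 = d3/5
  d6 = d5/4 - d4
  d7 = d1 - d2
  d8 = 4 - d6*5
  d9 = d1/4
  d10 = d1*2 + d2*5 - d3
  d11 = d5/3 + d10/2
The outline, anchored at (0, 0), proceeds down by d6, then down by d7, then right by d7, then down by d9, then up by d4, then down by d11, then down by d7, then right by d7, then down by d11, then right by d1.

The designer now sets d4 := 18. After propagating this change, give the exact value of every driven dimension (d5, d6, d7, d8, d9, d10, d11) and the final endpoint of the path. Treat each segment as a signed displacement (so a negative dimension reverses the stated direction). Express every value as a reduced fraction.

Apply edit: d4 := 18
  d5 = d3/5 = 13/5
  d6 = d5/4 - d4 = -347/20
  d7 = d1 - d2 = -5/2
  d8 = 4 - d6*5 = 363/4
  d9 = d1/4 = 1/8
  d10 = d1*2 + d2*5 - d3 = 3
  d11 = d5/3 + d10/2 = 71/30
Walk from origin (0, 0):
  seg 1: down by d6 = -347/20 → (0, 347/20)
  seg 2: down by d7 = -5/2 → (0, 397/20)
  seg 3: right by d7 = -5/2 → (-5/2, 397/20)
  seg 4: down by d9 = 1/8 → (-5/2, 789/40)
  seg 5: up by d4 = 18 → (-5/2, 1509/40)
  seg 6: down by d11 = 71/30 → (-5/2, 4243/120)
  seg 7: down by d7 = -5/2 → (-5/2, 4543/120)
  seg 8: right by d7 = -5/2 → (-5, 4543/120)
  seg 9: down by d11 = 71/30 → (-5, 4259/120)
  seg 10: right by d1 = 1/2 → (-9/2, 4259/120)

d5 = 13/5
d6 = -347/20
d7 = -5/2
d8 = 363/4
d9 = 1/8
d10 = 3
d11 = 71/30
endpoint = (-9/2, 4259/120)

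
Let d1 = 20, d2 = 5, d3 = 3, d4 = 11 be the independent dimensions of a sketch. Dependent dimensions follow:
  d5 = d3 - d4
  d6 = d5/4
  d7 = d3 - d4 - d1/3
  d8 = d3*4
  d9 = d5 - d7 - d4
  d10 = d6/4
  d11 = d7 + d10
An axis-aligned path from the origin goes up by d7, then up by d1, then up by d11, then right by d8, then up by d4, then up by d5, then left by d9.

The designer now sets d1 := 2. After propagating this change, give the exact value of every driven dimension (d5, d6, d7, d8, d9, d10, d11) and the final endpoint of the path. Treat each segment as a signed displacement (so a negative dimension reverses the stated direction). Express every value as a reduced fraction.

Apply edit: d1 := 2
  d5 = d3 - d4 = -8
  d6 = d5/4 = -2
  d7 = d3 - d4 - d1/3 = -26/3
  d8 = d3*4 = 12
  d9 = d5 - d7 - d4 = -31/3
  d10 = d6/4 = -1/2
  d11 = d7 + d10 = -55/6
Walk from origin (0, 0):
  seg 1: up by d7 = -26/3 → (0, -26/3)
  seg 2: up by d1 = 2 → (0, -20/3)
  seg 3: up by d11 = -55/6 → (0, -95/6)
  seg 4: right by d8 = 12 → (12, -95/6)
  seg 5: up by d4 = 11 → (12, -29/6)
  seg 6: up by d5 = -8 → (12, -77/6)
  seg 7: left by d9 = -31/3 → (67/3, -77/6)

d5 = -8
d6 = -2
d7 = -26/3
d8 = 12
d9 = -31/3
d10 = -1/2
d11 = -55/6
endpoint = (67/3, -77/6)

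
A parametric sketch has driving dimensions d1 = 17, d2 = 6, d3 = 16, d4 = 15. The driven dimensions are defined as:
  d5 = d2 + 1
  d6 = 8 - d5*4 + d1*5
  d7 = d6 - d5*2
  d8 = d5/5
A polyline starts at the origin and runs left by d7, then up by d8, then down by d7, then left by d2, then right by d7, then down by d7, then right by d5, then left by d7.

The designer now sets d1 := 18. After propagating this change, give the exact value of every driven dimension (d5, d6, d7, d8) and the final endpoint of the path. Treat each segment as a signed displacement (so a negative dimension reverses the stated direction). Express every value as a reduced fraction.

d5 = 7
d6 = 70
d7 = 56
d8 = 7/5
endpoint = (-55, -553/5)

Apply edit: d1 := 18
  d5 = d2 + 1 = 7
  d6 = 8 - d5*4 + d1*5 = 70
  d7 = d6 - d5*2 = 56
  d8 = d5/5 = 7/5
Walk from origin (0, 0):
  seg 1: left by d7 = 56 → (-56, 0)
  seg 2: up by d8 = 7/5 → (-56, 7/5)
  seg 3: down by d7 = 56 → (-56, -273/5)
  seg 4: left by d2 = 6 → (-62, -273/5)
  seg 5: right by d7 = 56 → (-6, -273/5)
  seg 6: down by d7 = 56 → (-6, -553/5)
  seg 7: right by d5 = 7 → (1, -553/5)
  seg 8: left by d7 = 56 → (-55, -553/5)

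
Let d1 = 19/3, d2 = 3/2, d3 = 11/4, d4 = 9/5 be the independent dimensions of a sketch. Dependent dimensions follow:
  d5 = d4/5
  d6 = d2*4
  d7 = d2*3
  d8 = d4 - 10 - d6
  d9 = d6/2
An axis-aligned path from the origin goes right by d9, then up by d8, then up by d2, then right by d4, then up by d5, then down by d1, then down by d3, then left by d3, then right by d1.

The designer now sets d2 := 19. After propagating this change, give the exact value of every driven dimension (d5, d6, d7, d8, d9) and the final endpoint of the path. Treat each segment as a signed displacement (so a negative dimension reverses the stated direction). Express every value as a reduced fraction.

Apply edit: d2 := 19
  d5 = d4/5 = 9/25
  d6 = d2*4 = 76
  d7 = d2*3 = 57
  d8 = d4 - 10 - d6 = -421/5
  d9 = d6/2 = 38
Walk from origin (0, 0):
  seg 1: right by d9 = 38 → (38, 0)
  seg 2: up by d8 = -421/5 → (38, -421/5)
  seg 3: up by d2 = 19 → (38, -326/5)
  seg 4: right by d4 = 9/5 → (199/5, -326/5)
  seg 5: up by d5 = 9/25 → (199/5, -1621/25)
  seg 6: down by d1 = 19/3 → (199/5, -5338/75)
  seg 7: down by d3 = 11/4 → (199/5, -22177/300)
  seg 8: left by d3 = 11/4 → (741/20, -22177/300)
  seg 9: right by d1 = 19/3 → (2603/60, -22177/300)

d5 = 9/25
d6 = 76
d7 = 57
d8 = -421/5
d9 = 38
endpoint = (2603/60, -22177/300)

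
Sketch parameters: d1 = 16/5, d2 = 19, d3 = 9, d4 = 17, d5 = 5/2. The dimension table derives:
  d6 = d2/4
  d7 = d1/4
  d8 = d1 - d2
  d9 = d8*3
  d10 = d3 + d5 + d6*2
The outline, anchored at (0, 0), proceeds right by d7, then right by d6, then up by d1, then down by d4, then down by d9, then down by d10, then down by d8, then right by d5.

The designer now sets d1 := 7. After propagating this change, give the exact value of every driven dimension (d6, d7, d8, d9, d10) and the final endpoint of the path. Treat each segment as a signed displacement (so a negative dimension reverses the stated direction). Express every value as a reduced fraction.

Apply edit: d1 := 7
  d6 = d2/4 = 19/4
  d7 = d1/4 = 7/4
  d8 = d1 - d2 = -12
  d9 = d8*3 = -36
  d10 = d3 + d5 + d6*2 = 21
Walk from origin (0, 0):
  seg 1: right by d7 = 7/4 → (7/4, 0)
  seg 2: right by d6 = 19/4 → (13/2, 0)
  seg 3: up by d1 = 7 → (13/2, 7)
  seg 4: down by d4 = 17 → (13/2, -10)
  seg 5: down by d9 = -36 → (13/2, 26)
  seg 6: down by d10 = 21 → (13/2, 5)
  seg 7: down by d8 = -12 → (13/2, 17)
  seg 8: right by d5 = 5/2 → (9, 17)

d6 = 19/4
d7 = 7/4
d8 = -12
d9 = -36
d10 = 21
endpoint = (9, 17)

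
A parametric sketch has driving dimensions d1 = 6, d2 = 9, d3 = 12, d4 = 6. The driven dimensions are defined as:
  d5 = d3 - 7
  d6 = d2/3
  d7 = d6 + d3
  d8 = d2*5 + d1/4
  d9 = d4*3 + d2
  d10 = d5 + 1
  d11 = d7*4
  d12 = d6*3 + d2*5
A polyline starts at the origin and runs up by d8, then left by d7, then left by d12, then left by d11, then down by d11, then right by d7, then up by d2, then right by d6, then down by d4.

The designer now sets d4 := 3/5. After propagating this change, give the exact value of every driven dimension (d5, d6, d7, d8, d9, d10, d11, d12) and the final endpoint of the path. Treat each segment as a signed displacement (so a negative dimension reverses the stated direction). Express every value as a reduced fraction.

Apply edit: d4 := 3/5
  d5 = d3 - 7 = 5
  d6 = d2/3 = 3
  d7 = d6 + d3 = 15
  d8 = d2*5 + d1/4 = 93/2
  d9 = d4*3 + d2 = 54/5
  d10 = d5 + 1 = 6
  d11 = d7*4 = 60
  d12 = d6*3 + d2*5 = 54
Walk from origin (0, 0):
  seg 1: up by d8 = 93/2 → (0, 93/2)
  seg 2: left by d7 = 15 → (-15, 93/2)
  seg 3: left by d12 = 54 → (-69, 93/2)
  seg 4: left by d11 = 60 → (-129, 93/2)
  seg 5: down by d11 = 60 → (-129, -27/2)
  seg 6: right by d7 = 15 → (-114, -27/2)
  seg 7: up by d2 = 9 → (-114, -9/2)
  seg 8: right by d6 = 3 → (-111, -9/2)
  seg 9: down by d4 = 3/5 → (-111, -51/10)

d5 = 5
d6 = 3
d7 = 15
d8 = 93/2
d9 = 54/5
d10 = 6
d11 = 60
d12 = 54
endpoint = (-111, -51/10)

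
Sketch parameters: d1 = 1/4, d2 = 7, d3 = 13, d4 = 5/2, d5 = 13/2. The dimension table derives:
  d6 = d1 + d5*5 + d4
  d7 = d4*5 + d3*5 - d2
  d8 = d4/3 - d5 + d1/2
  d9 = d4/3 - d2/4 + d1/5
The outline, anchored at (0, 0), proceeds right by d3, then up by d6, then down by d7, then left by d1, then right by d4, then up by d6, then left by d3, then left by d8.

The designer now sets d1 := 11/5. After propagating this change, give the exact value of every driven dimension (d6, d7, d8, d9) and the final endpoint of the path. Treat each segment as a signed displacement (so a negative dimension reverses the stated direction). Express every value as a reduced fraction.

Apply edit: d1 := 11/5
  d6 = d1 + d5*5 + d4 = 186/5
  d7 = d4*5 + d3*5 - d2 = 141/2
  d8 = d4/3 - d5 + d1/2 = -137/30
  d9 = d4/3 - d2/4 + d1/5 = -143/300
Walk from origin (0, 0):
  seg 1: right by d3 = 13 → (13, 0)
  seg 2: up by d6 = 186/5 → (13, 186/5)
  seg 3: down by d7 = 141/2 → (13, -333/10)
  seg 4: left by d1 = 11/5 → (54/5, -333/10)
  seg 5: right by d4 = 5/2 → (133/10, -333/10)
  seg 6: up by d6 = 186/5 → (133/10, 39/10)
  seg 7: left by d3 = 13 → (3/10, 39/10)
  seg 8: left by d8 = -137/30 → (73/15, 39/10)

d6 = 186/5
d7 = 141/2
d8 = -137/30
d9 = -143/300
endpoint = (73/15, 39/10)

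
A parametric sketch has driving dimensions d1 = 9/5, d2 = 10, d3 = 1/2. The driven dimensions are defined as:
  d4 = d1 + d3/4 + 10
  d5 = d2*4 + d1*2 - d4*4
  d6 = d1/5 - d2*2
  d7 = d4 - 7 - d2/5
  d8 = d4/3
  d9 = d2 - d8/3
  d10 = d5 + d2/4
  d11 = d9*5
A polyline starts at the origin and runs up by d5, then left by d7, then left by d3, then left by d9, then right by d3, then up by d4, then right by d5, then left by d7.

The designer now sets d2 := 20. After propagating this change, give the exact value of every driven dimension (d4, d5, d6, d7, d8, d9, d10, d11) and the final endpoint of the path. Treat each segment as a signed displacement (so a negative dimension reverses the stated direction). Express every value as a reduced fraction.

Apply edit: d2 := 20
  d4 = d1 + d3/4 + 10 = 477/40
  d5 = d2*4 + d1*2 - d4*4 = 359/10
  d6 = d1/5 - d2*2 = -991/25
  d7 = d4 - 7 - d2/5 = 37/40
  d8 = d4/3 = 159/40
  d9 = d2 - d8/3 = 747/40
  d10 = d5 + d2/4 = 409/10
  d11 = d9*5 = 747/8
Walk from origin (0, 0):
  seg 1: up by d5 = 359/10 → (0, 359/10)
  seg 2: left by d7 = 37/40 → (-37/40, 359/10)
  seg 3: left by d3 = 1/2 → (-57/40, 359/10)
  seg 4: left by d9 = 747/40 → (-201/10, 359/10)
  seg 5: right by d3 = 1/2 → (-98/5, 359/10)
  seg 6: up by d4 = 477/40 → (-98/5, 1913/40)
  seg 7: right by d5 = 359/10 → (163/10, 1913/40)
  seg 8: left by d7 = 37/40 → (123/8, 1913/40)

d4 = 477/40
d5 = 359/10
d6 = -991/25
d7 = 37/40
d8 = 159/40
d9 = 747/40
d10 = 409/10
d11 = 747/8
endpoint = (123/8, 1913/40)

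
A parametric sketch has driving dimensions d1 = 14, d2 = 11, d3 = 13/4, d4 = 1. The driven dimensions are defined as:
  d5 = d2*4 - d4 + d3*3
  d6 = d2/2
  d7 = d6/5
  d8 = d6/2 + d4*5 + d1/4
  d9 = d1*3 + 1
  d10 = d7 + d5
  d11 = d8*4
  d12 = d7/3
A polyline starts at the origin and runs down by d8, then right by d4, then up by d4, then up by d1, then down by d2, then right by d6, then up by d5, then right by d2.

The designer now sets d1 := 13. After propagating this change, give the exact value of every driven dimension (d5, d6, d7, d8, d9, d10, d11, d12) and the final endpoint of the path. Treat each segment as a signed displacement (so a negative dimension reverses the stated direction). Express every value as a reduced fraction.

Apply edit: d1 := 13
  d5 = d2*4 - d4 + d3*3 = 211/4
  d6 = d2/2 = 11/2
  d7 = d6/5 = 11/10
  d8 = d6/2 + d4*5 + d1/4 = 11
  d9 = d1*3 + 1 = 40
  d10 = d7 + d5 = 1077/20
  d11 = d8*4 = 44
  d12 = d7/3 = 11/30
Walk from origin (0, 0):
  seg 1: down by d8 = 11 → (0, -11)
  seg 2: right by d4 = 1 → (1, -11)
  seg 3: up by d4 = 1 → (1, -10)
  seg 4: up by d1 = 13 → (1, 3)
  seg 5: down by d2 = 11 → (1, -8)
  seg 6: right by d6 = 11/2 → (13/2, -8)
  seg 7: up by d5 = 211/4 → (13/2, 179/4)
  seg 8: right by d2 = 11 → (35/2, 179/4)

d5 = 211/4
d6 = 11/2
d7 = 11/10
d8 = 11
d9 = 40
d10 = 1077/20
d11 = 44
d12 = 11/30
endpoint = (35/2, 179/4)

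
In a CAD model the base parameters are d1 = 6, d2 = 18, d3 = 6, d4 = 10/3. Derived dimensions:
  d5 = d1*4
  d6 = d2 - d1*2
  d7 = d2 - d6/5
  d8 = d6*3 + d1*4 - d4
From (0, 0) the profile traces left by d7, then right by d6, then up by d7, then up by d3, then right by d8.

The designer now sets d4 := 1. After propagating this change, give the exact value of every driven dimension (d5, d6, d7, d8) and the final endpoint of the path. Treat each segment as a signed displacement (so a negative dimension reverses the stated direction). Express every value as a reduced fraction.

Apply edit: d4 := 1
  d5 = d1*4 = 24
  d6 = d2 - d1*2 = 6
  d7 = d2 - d6/5 = 84/5
  d8 = d6*3 + d1*4 - d4 = 41
Walk from origin (0, 0):
  seg 1: left by d7 = 84/5 → (-84/5, 0)
  seg 2: right by d6 = 6 → (-54/5, 0)
  seg 3: up by d7 = 84/5 → (-54/5, 84/5)
  seg 4: up by d3 = 6 → (-54/5, 114/5)
  seg 5: right by d8 = 41 → (151/5, 114/5)

d5 = 24
d6 = 6
d7 = 84/5
d8 = 41
endpoint = (151/5, 114/5)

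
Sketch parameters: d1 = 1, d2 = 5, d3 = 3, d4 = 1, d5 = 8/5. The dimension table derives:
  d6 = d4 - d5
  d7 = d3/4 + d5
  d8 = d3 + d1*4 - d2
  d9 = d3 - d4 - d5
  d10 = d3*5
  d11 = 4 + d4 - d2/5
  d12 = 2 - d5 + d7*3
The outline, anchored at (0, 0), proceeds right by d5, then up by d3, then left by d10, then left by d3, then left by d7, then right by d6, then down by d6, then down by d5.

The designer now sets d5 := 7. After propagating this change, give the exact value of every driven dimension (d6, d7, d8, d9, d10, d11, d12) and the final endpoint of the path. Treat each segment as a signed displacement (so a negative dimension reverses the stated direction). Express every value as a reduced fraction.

d6 = -6
d7 = 31/4
d8 = 2
d9 = -5
d10 = 15
d11 = 4
d12 = 73/4
endpoint = (-99/4, 2)

Apply edit: d5 := 7
  d6 = d4 - d5 = -6
  d7 = d3/4 + d5 = 31/4
  d8 = d3 + d1*4 - d2 = 2
  d9 = d3 - d4 - d5 = -5
  d10 = d3*5 = 15
  d11 = 4 + d4 - d2/5 = 4
  d12 = 2 - d5 + d7*3 = 73/4
Walk from origin (0, 0):
  seg 1: right by d5 = 7 → (7, 0)
  seg 2: up by d3 = 3 → (7, 3)
  seg 3: left by d10 = 15 → (-8, 3)
  seg 4: left by d3 = 3 → (-11, 3)
  seg 5: left by d7 = 31/4 → (-75/4, 3)
  seg 6: right by d6 = -6 → (-99/4, 3)
  seg 7: down by d6 = -6 → (-99/4, 9)
  seg 8: down by d5 = 7 → (-99/4, 2)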